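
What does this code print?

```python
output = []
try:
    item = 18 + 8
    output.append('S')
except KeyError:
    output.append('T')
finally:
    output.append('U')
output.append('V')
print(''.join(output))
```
SUV

finally runs after normal execution too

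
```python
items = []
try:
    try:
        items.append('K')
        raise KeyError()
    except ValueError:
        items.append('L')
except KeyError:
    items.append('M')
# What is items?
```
['K', 'M']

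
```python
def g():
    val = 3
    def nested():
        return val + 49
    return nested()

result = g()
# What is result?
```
52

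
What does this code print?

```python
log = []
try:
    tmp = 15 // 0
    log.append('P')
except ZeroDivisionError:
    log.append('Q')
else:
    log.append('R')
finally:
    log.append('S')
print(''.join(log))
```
QS

Exception: except runs, else skipped, finally runs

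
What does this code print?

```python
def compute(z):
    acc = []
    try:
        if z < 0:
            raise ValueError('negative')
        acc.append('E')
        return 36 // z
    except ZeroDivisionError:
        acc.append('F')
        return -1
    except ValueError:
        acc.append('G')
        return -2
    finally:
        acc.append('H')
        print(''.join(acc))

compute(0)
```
EFH

z=0 causes ZeroDivisionError, caught, finally prints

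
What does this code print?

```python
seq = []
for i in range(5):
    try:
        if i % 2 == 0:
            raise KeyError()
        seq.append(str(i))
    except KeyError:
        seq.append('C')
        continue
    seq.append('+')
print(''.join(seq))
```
C1+C3+C

continue in except skips rest of loop body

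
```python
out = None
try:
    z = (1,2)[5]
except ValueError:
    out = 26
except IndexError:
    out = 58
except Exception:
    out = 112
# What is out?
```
58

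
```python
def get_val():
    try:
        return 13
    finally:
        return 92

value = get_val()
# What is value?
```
92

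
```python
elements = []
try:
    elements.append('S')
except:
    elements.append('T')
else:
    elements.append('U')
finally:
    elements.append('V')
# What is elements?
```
['S', 'U', 'V']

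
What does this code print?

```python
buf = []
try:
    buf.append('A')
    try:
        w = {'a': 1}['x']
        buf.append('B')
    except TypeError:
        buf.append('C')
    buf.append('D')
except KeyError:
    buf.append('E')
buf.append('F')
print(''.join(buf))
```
AEF

Inner handler doesn't match, propagates to outer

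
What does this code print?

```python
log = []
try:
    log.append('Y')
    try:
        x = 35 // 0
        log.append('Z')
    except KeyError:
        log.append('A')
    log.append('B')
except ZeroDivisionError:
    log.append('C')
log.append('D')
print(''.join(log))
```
YCD

Inner handler doesn't match, propagates to outer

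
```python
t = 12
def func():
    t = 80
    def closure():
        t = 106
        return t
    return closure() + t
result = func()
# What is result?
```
186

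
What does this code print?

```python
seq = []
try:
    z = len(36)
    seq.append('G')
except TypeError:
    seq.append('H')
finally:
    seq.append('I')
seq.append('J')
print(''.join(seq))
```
HIJ

finally always runs, even after exception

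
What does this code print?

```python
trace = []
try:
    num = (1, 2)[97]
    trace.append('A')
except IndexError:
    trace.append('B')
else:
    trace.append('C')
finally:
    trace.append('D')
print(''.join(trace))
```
BD

Exception: except runs, else skipped, finally runs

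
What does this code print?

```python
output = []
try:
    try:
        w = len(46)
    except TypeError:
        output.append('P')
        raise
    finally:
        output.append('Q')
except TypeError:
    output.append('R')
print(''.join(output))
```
PQR

finally runs before re-raised exception propagates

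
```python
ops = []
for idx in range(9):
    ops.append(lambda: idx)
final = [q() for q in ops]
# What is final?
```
[8, 8, 8, 8, 8, 8, 8, 8, 8]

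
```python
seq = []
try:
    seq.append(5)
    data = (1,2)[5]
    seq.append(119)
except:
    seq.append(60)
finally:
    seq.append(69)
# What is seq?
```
[5, 60, 69]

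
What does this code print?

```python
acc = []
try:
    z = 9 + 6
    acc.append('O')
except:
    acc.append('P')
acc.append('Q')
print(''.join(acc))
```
OQ

No exception, try block completes normally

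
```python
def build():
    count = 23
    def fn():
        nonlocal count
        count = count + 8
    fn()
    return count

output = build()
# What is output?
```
31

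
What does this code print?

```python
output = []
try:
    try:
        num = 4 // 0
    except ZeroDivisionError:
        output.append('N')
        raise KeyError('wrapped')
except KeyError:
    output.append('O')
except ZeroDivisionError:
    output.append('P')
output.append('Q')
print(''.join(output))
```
NOQ

KeyError raised and caught, original ZeroDivisionError not re-raised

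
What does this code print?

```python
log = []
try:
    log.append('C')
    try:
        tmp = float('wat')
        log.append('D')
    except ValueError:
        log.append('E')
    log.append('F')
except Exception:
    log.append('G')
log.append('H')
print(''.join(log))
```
CEFH

Inner exception caught by inner handler, outer continues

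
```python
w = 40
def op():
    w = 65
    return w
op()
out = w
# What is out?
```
40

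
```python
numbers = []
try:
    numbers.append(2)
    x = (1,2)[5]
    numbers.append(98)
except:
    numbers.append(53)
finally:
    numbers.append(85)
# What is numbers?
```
[2, 53, 85]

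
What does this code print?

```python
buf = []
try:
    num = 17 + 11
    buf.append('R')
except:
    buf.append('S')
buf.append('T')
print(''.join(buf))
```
RT

No exception, try block completes normally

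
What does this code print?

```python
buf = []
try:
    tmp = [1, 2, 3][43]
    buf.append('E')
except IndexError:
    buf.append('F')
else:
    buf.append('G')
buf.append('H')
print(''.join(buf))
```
FH

else block skipped when exception is caught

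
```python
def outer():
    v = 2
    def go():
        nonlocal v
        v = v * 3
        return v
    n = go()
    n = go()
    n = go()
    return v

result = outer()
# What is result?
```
54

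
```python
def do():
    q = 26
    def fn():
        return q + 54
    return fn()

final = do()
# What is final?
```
80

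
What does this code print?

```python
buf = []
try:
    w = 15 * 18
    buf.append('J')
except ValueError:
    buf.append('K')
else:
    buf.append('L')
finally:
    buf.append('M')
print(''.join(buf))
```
JLM

else runs before finally when no exception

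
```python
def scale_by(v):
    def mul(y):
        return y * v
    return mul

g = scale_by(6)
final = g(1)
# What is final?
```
6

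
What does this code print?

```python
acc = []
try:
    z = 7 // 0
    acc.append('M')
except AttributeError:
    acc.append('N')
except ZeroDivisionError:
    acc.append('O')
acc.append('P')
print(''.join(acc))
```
OP

ZeroDivisionError is caught by its specific handler, not AttributeError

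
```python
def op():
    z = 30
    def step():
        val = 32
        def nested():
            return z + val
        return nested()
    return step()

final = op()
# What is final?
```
62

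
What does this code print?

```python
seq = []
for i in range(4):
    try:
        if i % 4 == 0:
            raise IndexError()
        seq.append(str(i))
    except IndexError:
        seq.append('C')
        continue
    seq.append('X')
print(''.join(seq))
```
C1X2X3X

continue in except skips rest of loop body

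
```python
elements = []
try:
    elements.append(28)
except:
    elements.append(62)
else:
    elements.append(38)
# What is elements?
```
[28, 38]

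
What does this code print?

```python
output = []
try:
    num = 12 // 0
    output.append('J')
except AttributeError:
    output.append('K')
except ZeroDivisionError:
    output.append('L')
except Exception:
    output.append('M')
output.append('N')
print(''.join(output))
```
LN

ZeroDivisionError matches before generic Exception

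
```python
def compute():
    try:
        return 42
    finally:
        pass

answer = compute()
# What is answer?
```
42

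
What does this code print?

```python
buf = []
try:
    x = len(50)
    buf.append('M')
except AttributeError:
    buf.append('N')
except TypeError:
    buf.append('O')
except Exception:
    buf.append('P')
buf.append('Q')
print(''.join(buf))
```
OQ

TypeError matches before generic Exception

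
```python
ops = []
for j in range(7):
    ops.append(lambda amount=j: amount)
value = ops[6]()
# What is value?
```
6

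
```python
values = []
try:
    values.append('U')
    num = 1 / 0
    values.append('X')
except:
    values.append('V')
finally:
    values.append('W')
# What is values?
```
['U', 'V', 'W']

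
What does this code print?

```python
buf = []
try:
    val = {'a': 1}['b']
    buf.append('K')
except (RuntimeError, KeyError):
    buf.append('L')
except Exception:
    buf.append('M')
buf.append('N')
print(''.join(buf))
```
LN

KeyError matches tuple containing it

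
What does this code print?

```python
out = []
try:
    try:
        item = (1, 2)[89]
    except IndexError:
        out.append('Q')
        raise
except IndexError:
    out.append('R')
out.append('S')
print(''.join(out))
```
QRS

raise without argument re-raises current exception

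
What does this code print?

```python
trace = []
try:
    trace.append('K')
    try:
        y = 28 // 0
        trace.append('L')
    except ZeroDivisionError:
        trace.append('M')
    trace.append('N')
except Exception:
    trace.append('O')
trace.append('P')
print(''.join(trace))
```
KMNP

Inner exception caught by inner handler, outer continues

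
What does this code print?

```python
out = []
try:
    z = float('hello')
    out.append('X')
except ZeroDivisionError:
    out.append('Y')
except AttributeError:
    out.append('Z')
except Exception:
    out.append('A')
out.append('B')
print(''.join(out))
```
AB

ValueError not specifically caught, falls to Exception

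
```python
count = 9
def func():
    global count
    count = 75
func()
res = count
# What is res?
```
75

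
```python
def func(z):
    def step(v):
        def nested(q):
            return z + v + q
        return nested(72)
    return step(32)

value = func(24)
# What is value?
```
128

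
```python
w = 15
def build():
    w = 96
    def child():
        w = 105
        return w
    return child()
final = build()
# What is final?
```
105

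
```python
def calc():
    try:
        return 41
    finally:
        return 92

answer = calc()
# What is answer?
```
92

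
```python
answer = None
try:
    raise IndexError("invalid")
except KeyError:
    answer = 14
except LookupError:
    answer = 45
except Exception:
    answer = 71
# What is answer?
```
45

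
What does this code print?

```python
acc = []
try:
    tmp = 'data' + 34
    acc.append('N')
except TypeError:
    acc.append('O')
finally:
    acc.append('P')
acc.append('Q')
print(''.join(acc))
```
OPQ

finally always runs, even after exception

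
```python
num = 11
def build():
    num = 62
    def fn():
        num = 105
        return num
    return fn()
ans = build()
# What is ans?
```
105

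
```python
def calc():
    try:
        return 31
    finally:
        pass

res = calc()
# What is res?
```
31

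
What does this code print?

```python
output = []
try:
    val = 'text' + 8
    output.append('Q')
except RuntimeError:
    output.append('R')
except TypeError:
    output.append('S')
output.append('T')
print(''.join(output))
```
ST

TypeError is caught by its specific handler, not RuntimeError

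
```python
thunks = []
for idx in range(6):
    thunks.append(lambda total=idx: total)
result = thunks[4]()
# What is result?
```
4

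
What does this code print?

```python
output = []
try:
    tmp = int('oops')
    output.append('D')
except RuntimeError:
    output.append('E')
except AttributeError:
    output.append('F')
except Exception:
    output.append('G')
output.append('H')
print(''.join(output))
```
GH

ValueError not specifically caught, falls to Exception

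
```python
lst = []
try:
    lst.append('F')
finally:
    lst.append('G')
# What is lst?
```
['F', 'G']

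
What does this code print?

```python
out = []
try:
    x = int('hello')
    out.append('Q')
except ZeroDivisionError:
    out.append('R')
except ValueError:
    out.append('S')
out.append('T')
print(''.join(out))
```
ST

ValueError is caught by its specific handler, not ZeroDivisionError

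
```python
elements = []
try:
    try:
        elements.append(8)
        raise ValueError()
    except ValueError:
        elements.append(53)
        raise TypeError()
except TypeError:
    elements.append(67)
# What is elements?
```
[8, 53, 67]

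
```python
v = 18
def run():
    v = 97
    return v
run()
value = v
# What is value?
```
18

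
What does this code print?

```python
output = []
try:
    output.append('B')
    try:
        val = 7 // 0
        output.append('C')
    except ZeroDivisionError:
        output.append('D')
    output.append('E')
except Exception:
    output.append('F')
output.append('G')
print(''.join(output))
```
BDEG

Inner exception caught by inner handler, outer continues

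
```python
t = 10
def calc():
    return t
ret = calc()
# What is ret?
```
10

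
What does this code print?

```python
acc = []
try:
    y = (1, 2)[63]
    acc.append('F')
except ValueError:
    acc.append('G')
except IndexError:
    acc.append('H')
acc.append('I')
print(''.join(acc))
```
HI

IndexError is caught by its specific handler, not ValueError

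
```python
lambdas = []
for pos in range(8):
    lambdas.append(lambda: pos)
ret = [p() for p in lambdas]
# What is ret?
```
[7, 7, 7, 7, 7, 7, 7, 7]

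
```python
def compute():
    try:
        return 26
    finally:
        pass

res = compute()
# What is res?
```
26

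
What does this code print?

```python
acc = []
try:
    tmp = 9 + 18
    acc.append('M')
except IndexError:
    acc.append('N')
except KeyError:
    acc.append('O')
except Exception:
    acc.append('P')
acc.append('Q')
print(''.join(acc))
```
MQ

No exception, try block completes normally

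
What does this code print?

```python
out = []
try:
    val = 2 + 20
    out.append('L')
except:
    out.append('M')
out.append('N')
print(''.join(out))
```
LN

No exception, try block completes normally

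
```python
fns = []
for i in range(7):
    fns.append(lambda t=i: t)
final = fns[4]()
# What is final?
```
4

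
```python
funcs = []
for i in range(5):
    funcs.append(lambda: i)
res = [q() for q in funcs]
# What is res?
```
[4, 4, 4, 4, 4]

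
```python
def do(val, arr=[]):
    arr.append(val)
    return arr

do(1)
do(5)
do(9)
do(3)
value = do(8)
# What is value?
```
[1, 5, 9, 3, 8]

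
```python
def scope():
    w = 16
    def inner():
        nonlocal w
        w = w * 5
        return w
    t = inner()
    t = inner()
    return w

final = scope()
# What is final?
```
400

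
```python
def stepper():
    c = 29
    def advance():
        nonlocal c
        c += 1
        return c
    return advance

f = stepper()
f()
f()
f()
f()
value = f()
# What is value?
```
34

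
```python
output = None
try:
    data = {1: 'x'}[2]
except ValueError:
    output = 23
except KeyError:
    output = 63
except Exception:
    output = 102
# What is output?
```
63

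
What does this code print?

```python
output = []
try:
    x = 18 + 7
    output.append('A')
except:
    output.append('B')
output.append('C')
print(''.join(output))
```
AC

No exception, try block completes normally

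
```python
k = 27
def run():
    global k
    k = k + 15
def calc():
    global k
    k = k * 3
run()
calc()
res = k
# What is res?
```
126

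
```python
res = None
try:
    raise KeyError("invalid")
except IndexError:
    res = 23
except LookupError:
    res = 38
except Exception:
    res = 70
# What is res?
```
38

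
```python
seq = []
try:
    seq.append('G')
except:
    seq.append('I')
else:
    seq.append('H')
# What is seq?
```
['G', 'H']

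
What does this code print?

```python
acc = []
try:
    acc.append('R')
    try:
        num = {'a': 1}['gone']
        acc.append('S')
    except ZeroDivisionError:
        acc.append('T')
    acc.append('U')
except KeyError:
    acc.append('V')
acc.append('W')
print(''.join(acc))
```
RVW

Inner handler doesn't match, propagates to outer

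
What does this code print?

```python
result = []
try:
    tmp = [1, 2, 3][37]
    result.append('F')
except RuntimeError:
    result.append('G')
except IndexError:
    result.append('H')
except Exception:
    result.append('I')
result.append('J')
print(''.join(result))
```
HJ

IndexError matches before generic Exception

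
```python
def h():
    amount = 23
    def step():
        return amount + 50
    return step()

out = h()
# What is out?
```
73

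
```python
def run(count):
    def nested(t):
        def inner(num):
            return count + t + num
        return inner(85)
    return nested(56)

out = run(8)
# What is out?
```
149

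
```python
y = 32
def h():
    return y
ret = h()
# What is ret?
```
32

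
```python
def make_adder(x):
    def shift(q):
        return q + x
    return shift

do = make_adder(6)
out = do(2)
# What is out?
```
8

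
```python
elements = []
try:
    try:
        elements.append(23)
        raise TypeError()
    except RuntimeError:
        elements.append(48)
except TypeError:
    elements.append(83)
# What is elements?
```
[23, 83]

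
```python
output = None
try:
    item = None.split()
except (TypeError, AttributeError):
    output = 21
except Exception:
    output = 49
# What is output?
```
21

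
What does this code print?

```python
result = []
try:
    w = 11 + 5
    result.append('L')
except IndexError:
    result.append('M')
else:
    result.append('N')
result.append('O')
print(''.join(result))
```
LNO

else block runs when no exception occurs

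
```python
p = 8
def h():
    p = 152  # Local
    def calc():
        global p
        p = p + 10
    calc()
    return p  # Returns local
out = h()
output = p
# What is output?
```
18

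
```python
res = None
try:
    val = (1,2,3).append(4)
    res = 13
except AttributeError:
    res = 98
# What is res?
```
98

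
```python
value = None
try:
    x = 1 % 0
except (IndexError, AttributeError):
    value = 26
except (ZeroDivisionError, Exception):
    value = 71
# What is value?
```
71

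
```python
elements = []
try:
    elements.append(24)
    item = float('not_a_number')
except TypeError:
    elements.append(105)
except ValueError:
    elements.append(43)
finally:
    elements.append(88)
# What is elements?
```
[24, 43, 88]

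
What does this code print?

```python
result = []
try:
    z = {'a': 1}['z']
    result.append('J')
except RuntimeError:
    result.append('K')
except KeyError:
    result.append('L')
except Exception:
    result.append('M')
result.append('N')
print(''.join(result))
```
LN

KeyError matches before generic Exception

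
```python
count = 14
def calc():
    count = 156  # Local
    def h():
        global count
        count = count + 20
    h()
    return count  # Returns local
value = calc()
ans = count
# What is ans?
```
34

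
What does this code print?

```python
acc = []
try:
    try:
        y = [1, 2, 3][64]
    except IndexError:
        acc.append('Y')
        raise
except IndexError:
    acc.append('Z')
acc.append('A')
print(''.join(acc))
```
YZA

raise without argument re-raises current exception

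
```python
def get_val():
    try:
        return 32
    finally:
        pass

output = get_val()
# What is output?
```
32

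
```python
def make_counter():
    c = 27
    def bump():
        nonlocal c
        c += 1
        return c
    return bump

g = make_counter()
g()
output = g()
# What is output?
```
29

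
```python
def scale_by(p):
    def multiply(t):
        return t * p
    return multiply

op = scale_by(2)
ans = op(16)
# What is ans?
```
32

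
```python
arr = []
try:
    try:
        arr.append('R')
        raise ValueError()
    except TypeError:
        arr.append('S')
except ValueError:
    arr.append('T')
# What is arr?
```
['R', 'T']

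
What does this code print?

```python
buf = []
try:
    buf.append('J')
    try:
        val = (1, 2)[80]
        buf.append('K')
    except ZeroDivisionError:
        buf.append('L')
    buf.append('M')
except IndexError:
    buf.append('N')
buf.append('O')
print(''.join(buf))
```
JNO

Inner handler doesn't match, propagates to outer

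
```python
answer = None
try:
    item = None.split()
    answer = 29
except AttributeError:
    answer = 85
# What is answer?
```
85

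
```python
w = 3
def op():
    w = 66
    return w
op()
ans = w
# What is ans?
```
3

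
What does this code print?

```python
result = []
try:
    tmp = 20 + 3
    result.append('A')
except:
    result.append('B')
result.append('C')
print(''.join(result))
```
AC

No exception, try block completes normally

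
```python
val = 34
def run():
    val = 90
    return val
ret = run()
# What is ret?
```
90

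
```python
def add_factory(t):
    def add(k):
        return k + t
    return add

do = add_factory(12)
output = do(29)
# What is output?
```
41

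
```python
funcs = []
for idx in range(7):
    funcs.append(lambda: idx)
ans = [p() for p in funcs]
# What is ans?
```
[6, 6, 6, 6, 6, 6, 6]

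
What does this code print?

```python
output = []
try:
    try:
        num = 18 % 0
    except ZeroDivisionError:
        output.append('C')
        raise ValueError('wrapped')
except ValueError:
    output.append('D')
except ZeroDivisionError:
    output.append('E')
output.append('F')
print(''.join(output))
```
CDF

ValueError raised and caught, original ZeroDivisionError not re-raised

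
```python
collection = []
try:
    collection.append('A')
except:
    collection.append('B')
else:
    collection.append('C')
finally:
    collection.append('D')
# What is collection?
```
['A', 'C', 'D']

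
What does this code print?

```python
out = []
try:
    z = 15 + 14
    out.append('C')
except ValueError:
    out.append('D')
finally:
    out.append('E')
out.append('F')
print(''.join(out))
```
CEF

finally runs after normal execution too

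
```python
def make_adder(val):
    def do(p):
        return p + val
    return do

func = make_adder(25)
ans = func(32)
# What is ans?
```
57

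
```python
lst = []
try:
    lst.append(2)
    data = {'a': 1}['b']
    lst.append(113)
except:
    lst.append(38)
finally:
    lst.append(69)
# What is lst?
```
[2, 38, 69]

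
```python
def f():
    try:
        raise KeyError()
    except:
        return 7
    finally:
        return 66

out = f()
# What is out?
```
66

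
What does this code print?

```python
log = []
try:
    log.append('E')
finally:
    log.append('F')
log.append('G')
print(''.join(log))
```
EFG

try/finally without except, no exception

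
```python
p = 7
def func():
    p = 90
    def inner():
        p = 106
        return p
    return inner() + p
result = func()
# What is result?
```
196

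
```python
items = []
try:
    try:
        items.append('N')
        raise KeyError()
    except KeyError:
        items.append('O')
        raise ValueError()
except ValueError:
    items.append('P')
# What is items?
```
['N', 'O', 'P']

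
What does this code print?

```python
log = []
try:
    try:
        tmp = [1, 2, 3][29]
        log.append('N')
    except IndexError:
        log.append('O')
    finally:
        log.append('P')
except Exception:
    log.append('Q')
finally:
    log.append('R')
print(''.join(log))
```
OPR

Both finally blocks run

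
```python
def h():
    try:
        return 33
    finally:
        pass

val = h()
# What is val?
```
33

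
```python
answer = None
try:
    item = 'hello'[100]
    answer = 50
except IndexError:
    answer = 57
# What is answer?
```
57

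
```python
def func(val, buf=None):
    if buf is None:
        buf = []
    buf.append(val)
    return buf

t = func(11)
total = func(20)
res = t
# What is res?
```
[11]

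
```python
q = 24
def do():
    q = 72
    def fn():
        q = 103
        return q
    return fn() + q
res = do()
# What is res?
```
175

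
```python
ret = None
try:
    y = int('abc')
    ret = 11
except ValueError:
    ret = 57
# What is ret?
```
57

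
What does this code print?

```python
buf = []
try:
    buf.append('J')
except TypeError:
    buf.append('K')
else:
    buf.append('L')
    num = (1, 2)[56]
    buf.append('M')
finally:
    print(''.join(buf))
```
JL

Try succeeds, else appends 'L', IndexError in else is uncaught, finally prints before exception propagates ('M' never appended)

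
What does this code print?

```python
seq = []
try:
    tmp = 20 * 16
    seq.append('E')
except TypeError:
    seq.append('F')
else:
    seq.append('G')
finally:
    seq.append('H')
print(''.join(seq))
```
EGH

else runs before finally when no exception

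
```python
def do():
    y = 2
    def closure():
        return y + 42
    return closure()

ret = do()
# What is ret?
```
44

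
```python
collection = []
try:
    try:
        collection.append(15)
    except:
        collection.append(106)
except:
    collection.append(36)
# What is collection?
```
[15]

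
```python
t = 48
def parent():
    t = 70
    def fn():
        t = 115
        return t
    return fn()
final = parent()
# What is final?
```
115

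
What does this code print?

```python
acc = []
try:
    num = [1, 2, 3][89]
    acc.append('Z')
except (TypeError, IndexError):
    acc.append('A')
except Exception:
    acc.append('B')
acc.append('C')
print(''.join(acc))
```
AC

IndexError matches tuple containing it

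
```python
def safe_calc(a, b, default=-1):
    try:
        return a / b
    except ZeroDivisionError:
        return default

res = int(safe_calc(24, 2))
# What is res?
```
12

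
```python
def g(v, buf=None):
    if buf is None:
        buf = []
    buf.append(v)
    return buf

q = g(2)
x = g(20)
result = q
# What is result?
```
[2]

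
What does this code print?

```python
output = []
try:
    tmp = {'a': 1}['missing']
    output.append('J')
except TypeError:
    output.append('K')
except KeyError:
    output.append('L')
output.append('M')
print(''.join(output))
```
LM

KeyError is caught by its specific handler, not TypeError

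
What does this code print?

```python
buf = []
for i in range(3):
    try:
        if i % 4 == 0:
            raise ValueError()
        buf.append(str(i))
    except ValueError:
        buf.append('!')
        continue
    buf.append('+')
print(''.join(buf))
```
!1+2+

continue in except skips rest of loop body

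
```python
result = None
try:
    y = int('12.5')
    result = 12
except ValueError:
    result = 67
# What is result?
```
67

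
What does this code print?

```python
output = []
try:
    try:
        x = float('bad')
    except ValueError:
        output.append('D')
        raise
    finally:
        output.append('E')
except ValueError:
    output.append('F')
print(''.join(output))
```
DEF

finally runs before re-raised exception propagates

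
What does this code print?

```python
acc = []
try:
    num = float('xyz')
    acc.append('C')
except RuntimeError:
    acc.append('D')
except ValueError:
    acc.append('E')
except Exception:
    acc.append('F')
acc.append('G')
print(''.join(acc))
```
EG

ValueError matches before generic Exception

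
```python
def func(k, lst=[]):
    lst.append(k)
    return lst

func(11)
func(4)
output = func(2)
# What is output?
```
[11, 4, 2]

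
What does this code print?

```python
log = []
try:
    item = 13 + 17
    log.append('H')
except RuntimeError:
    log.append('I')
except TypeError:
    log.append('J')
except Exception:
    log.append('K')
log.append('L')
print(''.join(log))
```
HL

No exception, try block completes normally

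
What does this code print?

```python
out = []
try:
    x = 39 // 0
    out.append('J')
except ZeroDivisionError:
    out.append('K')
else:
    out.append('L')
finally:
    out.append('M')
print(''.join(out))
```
KM

Exception: except runs, else skipped, finally runs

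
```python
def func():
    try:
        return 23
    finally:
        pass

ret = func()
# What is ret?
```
23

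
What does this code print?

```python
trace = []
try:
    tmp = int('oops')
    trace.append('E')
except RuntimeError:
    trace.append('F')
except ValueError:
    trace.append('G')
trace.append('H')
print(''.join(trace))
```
GH

ValueError is caught by its specific handler, not RuntimeError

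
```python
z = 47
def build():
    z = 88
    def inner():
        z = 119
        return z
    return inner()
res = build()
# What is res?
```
119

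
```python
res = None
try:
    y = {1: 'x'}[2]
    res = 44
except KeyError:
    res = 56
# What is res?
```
56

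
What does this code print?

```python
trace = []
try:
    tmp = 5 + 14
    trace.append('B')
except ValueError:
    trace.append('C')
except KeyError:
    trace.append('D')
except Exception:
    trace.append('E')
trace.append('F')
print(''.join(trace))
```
BF

No exception, try block completes normally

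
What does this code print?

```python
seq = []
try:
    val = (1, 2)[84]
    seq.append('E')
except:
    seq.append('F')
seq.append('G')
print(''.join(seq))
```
FG

Exception raised in try, caught by bare except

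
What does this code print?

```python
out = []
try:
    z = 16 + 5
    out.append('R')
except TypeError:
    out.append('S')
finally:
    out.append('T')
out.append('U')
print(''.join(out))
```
RTU

finally runs after normal execution too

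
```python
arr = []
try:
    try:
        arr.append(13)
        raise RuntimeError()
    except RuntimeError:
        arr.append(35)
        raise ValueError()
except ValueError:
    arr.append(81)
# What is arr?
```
[13, 35, 81]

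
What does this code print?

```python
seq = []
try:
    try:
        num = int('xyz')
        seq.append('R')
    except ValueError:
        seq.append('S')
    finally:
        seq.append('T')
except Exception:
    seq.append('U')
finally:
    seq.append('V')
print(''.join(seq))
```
STV

Both finally blocks run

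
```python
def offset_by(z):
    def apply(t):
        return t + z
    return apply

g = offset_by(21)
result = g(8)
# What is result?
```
29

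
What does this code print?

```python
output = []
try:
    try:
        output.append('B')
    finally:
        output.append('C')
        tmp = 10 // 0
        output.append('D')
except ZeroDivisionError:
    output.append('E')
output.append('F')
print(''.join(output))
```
BCEF

Exception in inner finally caught by outer except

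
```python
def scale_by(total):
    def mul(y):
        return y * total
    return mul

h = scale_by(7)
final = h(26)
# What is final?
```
182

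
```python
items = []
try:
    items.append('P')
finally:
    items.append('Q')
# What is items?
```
['P', 'Q']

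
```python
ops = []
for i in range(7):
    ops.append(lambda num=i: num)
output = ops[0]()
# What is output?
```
0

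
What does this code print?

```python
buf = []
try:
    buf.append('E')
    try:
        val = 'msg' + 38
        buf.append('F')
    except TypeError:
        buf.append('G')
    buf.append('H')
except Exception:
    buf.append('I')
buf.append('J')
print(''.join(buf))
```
EGHJ

Inner exception caught by inner handler, outer continues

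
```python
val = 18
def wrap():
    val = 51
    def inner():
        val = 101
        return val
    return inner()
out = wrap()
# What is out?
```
101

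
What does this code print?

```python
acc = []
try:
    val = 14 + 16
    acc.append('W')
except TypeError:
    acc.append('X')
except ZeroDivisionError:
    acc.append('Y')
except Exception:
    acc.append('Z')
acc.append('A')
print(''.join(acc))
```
WA

No exception, try block completes normally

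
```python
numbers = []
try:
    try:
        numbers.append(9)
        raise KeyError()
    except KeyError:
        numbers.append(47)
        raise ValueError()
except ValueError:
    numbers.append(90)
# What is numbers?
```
[9, 47, 90]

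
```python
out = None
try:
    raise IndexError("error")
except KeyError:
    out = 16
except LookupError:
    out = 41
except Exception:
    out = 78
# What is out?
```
41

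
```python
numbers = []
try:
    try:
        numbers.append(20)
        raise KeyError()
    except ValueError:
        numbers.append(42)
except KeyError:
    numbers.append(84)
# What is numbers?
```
[20, 84]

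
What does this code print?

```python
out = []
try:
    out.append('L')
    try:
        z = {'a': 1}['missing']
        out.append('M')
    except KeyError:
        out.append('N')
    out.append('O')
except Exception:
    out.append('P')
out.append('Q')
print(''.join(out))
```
LNOQ

Inner exception caught by inner handler, outer continues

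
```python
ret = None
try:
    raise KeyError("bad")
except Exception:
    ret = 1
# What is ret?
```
1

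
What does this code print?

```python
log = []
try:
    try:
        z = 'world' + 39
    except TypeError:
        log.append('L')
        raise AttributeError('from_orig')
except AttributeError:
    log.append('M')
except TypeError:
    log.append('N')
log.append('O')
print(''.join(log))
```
LMO

AttributeError raised and caught, original TypeError not re-raised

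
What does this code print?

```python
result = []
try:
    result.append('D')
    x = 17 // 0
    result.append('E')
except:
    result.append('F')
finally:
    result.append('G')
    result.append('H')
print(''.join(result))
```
DFGH

Code before exception runs, then except, then all of finally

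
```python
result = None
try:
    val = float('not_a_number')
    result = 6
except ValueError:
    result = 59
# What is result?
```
59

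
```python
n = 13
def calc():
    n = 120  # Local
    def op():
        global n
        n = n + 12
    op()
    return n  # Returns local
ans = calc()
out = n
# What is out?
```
25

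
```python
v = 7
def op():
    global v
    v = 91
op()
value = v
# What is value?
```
91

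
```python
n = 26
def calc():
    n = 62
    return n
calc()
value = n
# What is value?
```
26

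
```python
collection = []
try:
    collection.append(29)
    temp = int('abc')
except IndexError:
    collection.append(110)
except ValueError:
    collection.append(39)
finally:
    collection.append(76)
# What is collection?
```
[29, 39, 76]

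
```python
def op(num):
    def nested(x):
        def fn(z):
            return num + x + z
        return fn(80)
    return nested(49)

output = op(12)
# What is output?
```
141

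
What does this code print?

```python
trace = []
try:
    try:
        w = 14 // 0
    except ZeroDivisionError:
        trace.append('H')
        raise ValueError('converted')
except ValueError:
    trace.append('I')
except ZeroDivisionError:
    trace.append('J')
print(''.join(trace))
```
HI

New ValueError raised, caught by outer ValueError handler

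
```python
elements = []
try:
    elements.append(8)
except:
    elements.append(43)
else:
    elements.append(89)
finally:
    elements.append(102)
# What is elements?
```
[8, 89, 102]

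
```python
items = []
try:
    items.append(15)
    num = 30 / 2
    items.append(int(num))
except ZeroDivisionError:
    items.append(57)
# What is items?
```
[15, 15]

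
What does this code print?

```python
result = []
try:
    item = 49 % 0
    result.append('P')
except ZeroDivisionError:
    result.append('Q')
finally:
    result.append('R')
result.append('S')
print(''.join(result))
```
QRS

finally always runs, even after exception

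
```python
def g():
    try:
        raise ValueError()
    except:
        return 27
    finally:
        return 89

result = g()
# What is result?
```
89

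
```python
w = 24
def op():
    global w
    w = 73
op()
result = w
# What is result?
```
73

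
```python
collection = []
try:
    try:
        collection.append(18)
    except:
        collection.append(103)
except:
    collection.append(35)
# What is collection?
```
[18]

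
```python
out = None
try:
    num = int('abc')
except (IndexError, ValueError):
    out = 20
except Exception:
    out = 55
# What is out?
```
20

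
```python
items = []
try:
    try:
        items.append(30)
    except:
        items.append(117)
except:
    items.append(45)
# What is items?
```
[30]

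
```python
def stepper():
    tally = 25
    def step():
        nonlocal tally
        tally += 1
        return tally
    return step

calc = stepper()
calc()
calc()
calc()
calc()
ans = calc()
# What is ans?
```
30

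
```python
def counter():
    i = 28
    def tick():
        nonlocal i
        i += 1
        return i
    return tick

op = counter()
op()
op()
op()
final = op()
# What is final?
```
32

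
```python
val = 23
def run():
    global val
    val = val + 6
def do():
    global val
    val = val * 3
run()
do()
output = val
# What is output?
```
87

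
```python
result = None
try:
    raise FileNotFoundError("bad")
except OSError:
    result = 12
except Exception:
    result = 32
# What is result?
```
12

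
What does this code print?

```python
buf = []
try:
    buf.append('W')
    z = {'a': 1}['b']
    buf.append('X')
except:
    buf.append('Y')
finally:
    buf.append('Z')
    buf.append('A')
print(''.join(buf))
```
WYZA

Code before exception runs, then except, then all of finally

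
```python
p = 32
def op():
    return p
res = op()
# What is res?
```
32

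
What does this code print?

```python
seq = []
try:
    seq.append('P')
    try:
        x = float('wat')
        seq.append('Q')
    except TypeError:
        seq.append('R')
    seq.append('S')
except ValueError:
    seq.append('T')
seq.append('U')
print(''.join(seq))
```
PTU

Inner handler doesn't match, propagates to outer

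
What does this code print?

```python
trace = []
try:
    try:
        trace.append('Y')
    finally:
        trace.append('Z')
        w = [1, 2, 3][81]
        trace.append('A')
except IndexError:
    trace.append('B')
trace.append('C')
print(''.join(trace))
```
YZBC

Exception in inner finally caught by outer except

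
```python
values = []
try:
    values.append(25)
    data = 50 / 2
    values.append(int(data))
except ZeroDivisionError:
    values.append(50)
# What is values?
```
[25, 25]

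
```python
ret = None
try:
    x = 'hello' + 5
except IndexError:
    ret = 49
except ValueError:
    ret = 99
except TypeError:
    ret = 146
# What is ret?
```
146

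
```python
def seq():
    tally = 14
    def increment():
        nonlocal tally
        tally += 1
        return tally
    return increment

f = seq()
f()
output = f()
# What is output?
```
16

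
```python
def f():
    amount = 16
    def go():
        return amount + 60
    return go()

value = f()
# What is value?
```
76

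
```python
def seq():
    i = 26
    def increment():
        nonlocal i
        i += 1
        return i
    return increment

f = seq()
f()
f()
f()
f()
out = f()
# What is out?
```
31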